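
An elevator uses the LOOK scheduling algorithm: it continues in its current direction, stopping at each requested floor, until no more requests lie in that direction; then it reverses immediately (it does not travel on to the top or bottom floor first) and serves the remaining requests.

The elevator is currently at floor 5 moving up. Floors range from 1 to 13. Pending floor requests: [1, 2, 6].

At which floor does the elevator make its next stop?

Current floor: 5, direction: up
Requests above: [6]
Requests below: [1, 2]
Moving up and requests lie above → nearest above is min([6]) = 6

Answer: 6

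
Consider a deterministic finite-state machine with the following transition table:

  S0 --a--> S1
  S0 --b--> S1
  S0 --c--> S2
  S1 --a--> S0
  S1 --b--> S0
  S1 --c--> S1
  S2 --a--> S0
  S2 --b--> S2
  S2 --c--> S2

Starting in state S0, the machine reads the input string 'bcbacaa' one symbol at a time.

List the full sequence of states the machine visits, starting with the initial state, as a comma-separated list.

Start: S0
  read 'b': S0 --b--> S1
  read 'c': S1 --c--> S1
  read 'b': S1 --b--> S0
  read 'a': S0 --a--> S1
  read 'c': S1 --c--> S1
  read 'a': S1 --a--> S0
  read 'a': S0 --a--> S1

Answer: S0, S1, S1, S0, S1, S1, S0, S1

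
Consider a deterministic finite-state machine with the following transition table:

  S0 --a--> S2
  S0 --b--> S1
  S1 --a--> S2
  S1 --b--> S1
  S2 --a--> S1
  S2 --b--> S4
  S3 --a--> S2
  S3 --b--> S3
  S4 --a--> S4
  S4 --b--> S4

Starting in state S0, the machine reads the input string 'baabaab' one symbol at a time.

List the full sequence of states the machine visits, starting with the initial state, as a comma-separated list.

Answer: S0, S1, S2, S1, S1, S2, S1, S1

Derivation:
Start: S0
  read 'b': S0 --b--> S1
  read 'a': S1 --a--> S2
  read 'a': S2 --a--> S1
  read 'b': S1 --b--> S1
  read 'a': S1 --a--> S2
  read 'a': S2 --a--> S1
  read 'b': S1 --b--> S1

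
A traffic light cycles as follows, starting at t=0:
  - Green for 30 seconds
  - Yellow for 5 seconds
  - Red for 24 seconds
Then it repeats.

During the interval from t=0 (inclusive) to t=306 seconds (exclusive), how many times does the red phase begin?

Cycle = 30+5+24 = 59s
red phase starts at t = k*59 + 35 for k=0,1,2,...
Need k*59+35 < 306 → k < 4.593
k ∈ {0, ..., 4} → 5 starts

Answer: 5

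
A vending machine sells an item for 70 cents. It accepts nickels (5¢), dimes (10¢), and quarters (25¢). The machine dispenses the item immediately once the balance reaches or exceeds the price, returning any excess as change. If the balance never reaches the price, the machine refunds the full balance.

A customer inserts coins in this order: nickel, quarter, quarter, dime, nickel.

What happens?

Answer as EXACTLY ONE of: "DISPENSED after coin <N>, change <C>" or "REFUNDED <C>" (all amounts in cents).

Price: 70¢
Coin 1 (nickel, 5¢): balance = 5¢
Coin 2 (quarter, 25¢): balance = 30¢
Coin 3 (quarter, 25¢): balance = 55¢
Coin 4 (dime, 10¢): balance = 65¢
Coin 5 (nickel, 5¢): balance = 70¢
  → balance >= price → DISPENSE, change = 70 - 70 = 0¢

Answer: DISPENSED after coin 5, change 0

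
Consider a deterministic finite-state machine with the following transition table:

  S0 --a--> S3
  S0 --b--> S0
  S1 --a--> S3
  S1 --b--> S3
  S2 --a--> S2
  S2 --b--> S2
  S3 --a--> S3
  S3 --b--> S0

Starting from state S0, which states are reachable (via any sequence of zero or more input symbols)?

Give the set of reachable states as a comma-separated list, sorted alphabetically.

BFS from S0:
  visit S0: S0--a-->S3 (new), S0--b-->S0 (seen)
  visit S3: S3--a-->S3 (seen), S3--b-->S0 (seen)

Answer: S0, S3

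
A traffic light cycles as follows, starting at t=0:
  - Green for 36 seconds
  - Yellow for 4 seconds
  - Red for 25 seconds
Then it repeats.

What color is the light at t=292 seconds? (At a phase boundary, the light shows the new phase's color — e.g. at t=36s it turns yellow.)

Cycle length = 36 + 4 + 25 = 65s
t = 292, phase_t = 292 mod 65 = 32
32 < 36 (green end) → GREEN

Answer: green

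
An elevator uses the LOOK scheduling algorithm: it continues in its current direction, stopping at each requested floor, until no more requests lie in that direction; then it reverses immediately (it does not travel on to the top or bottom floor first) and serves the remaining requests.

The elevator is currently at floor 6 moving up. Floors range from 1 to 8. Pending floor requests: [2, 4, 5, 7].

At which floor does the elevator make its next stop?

Current floor: 6, direction: up
Requests above: [7]
Requests below: [2, 4, 5]
Moving up and requests lie above → nearest above is min([7]) = 7

Answer: 7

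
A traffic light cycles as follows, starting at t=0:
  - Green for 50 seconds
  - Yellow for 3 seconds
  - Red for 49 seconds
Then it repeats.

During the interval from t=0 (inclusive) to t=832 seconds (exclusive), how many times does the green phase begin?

Cycle = 50+3+49 = 102s
green phase starts at t = k*102 + 0 for k=0,1,2,...
Need k*102+0 < 832 → k < 8.157
k ∈ {0, ..., 8} → 9 starts

Answer: 9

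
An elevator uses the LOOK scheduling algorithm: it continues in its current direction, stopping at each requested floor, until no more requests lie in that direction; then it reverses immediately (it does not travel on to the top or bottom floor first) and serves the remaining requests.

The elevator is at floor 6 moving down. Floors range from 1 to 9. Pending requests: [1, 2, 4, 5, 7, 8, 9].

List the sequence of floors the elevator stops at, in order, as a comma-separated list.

Answer: 5, 4, 2, 1, 7, 8, 9

Derivation:
Current: 6, moving DOWN
Serve below first (descending): [5, 4, 2, 1]
Then reverse, serve above (ascending): [7, 8, 9]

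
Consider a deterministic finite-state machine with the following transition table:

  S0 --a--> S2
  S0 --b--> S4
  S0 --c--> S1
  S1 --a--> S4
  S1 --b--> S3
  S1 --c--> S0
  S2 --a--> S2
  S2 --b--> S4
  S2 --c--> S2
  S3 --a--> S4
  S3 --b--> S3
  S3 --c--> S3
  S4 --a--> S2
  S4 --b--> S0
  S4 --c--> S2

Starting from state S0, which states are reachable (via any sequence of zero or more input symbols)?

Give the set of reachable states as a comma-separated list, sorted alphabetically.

Answer: S0, S1, S2, S3, S4

Derivation:
BFS from S0:
  visit S0: S0--a-->S2 (new), S0--b-->S4 (new), S0--c-->S1 (new)
  visit S2: S2--a-->S2 (seen), S2--b-->S4 (seen), S2--c-->S2 (seen)
  visit S4: S4--a-->S2 (seen), S4--b-->S0 (seen), S4--c-->S2 (seen)
  visit S1: S1--a-->S4 (seen), S1--b-->S3 (new), S1--c-->S0 (seen)
  visit S3: S3--a-->S4 (seen), S3--b-->S3 (seen), S3--c-->S3 (seen)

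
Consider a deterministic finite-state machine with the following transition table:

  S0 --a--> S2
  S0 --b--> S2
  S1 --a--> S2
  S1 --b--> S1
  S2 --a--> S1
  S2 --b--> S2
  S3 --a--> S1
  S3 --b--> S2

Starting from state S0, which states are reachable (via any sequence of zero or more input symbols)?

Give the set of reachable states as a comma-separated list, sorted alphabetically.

Answer: S0, S1, S2

Derivation:
BFS from S0:
  visit S0: S0--a-->S2 (new), S0--b-->S2 (seen)
  visit S2: S2--a-->S1 (new), S2--b-->S2 (seen)
  visit S1: S1--a-->S2 (seen), S1--b-->S1 (seen)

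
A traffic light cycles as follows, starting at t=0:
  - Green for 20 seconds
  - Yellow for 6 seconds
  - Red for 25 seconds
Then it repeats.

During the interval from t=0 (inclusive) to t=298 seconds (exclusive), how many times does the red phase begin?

Answer: 6

Derivation:
Cycle = 20+6+25 = 51s
red phase starts at t = k*51 + 26 for k=0,1,2,...
Need k*51+26 < 298 → k < 5.333
k ∈ {0, ..., 5} → 6 starts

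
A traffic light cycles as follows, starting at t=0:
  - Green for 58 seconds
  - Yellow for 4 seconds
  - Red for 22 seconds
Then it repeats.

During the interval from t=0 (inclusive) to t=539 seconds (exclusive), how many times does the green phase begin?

Answer: 7

Derivation:
Cycle = 58+4+22 = 84s
green phase starts at t = k*84 + 0 for k=0,1,2,...
Need k*84+0 < 539 → k < 6.417
k ∈ {0, ..., 6} → 7 starts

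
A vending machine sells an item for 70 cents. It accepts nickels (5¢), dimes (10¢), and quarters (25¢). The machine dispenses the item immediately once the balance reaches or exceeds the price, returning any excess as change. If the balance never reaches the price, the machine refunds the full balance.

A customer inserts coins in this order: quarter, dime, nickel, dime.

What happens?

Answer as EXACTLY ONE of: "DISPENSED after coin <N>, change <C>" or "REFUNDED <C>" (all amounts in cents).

Price: 70¢
Coin 1 (quarter, 25¢): balance = 25¢
Coin 2 (dime, 10¢): balance = 35¢
Coin 3 (nickel, 5¢): balance = 40¢
Coin 4 (dime, 10¢): balance = 50¢
All coins inserted, balance 50¢ < price 70¢ → REFUND 50¢

Answer: REFUNDED 50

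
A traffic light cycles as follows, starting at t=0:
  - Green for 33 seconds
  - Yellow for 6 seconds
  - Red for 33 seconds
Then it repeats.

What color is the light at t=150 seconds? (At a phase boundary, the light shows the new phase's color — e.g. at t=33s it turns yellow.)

Cycle length = 33 + 6 + 33 = 72s
t = 150, phase_t = 150 mod 72 = 6
6 < 33 (green end) → GREEN

Answer: green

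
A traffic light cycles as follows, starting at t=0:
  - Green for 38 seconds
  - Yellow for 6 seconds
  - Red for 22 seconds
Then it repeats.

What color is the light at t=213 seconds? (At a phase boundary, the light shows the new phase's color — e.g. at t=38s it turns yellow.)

Answer: green

Derivation:
Cycle length = 38 + 6 + 22 = 66s
t = 213, phase_t = 213 mod 66 = 15
15 < 38 (green end) → GREEN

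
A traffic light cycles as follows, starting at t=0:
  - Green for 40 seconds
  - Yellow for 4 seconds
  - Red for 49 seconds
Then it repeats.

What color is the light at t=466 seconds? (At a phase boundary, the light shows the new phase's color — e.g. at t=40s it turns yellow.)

Cycle length = 40 + 4 + 49 = 93s
t = 466, phase_t = 466 mod 93 = 1
1 < 40 (green end) → GREEN

Answer: green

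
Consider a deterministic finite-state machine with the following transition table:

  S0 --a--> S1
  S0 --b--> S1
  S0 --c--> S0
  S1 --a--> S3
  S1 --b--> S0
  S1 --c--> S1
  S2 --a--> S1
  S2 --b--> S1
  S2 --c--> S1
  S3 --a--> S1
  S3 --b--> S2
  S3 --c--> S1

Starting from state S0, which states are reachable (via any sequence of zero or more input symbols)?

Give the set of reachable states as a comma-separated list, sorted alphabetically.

Answer: S0, S1, S2, S3

Derivation:
BFS from S0:
  visit S0: S0--a-->S1 (new), S0--b-->S1 (seen), S0--c-->S0 (seen)
  visit S1: S1--a-->S3 (new), S1--b-->S0 (seen), S1--c-->S1 (seen)
  visit S3: S3--a-->S1 (seen), S3--b-->S2 (new), S3--c-->S1 (seen)
  visit S2: S2--a-->S1 (seen), S2--b-->S1 (seen), S2--c-->S1 (seen)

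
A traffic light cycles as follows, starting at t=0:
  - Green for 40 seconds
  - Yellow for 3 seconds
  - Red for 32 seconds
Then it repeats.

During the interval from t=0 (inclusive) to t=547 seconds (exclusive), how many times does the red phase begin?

Answer: 7

Derivation:
Cycle = 40+3+32 = 75s
red phase starts at t = k*75 + 43 for k=0,1,2,...
Need k*75+43 < 547 → k < 6.720
k ∈ {0, ..., 6} → 7 starts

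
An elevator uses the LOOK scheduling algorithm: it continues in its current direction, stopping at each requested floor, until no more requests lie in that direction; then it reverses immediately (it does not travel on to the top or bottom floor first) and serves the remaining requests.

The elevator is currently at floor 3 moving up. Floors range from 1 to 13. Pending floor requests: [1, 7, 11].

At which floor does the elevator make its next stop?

Current floor: 3, direction: up
Requests above: [7, 11]
Requests below: [1]
Moving up and requests lie above → nearest above is min([7, 11]) = 7

Answer: 7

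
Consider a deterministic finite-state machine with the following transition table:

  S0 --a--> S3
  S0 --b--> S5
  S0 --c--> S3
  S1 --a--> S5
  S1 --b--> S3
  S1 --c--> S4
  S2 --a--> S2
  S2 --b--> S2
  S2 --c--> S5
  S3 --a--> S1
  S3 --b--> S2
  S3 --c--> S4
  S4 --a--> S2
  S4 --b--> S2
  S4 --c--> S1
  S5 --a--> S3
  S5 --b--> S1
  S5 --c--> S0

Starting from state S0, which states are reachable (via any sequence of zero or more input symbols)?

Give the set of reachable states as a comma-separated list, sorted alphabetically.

BFS from S0:
  visit S0: S0--a-->S3 (new), S0--b-->S5 (new), S0--c-->S3 (seen)
  visit S3: S3--a-->S1 (new), S3--b-->S2 (new), S3--c-->S4 (new)
  visit S5: S5--a-->S3 (seen), S5--b-->S1 (seen), S5--c-->S0 (seen)
  visit S1: S1--a-->S5 (seen), S1--b-->S3 (seen), S1--c-->S4 (seen)
  visit S2: S2--a-->S2 (seen), S2--b-->S2 (seen), S2--c-->S5 (seen)
  visit S4: S4--a-->S2 (seen), S4--b-->S2 (seen), S4--c-->S1 (seen)

Answer: S0, S1, S2, S3, S4, S5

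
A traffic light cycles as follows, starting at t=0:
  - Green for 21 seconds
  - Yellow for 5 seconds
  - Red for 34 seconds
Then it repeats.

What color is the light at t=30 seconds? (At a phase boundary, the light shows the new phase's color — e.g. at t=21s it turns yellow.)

Cycle length = 21 + 5 + 34 = 60s
t = 30, phase_t = 30 mod 60 = 30
30 >= 26 → RED

Answer: red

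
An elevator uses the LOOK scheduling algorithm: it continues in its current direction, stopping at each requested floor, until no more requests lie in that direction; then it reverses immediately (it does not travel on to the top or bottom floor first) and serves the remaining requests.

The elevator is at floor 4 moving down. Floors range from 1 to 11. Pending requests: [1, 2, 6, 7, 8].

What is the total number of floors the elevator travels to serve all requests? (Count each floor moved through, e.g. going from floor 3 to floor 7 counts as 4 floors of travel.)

Start at floor 4 moving down, LOOK stop order: [2, 1, 6, 7, 8]
  4 → 2: |2-4| = 2, total = 2
  2 → 1: |1-2| = 1, total = 3
  1 → 6: |6-1| = 5, total = 8
  6 → 7: |7-6| = 1, total = 9
  7 → 8: |8-7| = 1, total = 10

Answer: 10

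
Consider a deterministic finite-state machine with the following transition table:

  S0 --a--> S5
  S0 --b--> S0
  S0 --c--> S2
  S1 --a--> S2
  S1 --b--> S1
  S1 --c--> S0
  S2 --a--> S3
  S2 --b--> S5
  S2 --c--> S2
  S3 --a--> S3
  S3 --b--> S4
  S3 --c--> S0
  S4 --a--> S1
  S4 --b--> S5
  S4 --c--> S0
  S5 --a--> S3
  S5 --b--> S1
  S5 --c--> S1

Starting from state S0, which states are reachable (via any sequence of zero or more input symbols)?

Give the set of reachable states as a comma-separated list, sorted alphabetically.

BFS from S0:
  visit S0: S0--a-->S5 (new), S0--b-->S0 (seen), S0--c-->S2 (new)
  visit S5: S5--a-->S3 (new), S5--b-->S1 (new), S5--c-->S1 (seen)
  visit S2: S2--a-->S3 (seen), S2--b-->S5 (seen), S2--c-->S2 (seen)
  visit S3: S3--a-->S3 (seen), S3--b-->S4 (new), S3--c-->S0 (seen)
  visit S1: S1--a-->S2 (seen), S1--b-->S1 (seen), S1--c-->S0 (seen)
  visit S4: S4--a-->S1 (seen), S4--b-->S5 (seen), S4--c-->S0 (seen)

Answer: S0, S1, S2, S3, S4, S5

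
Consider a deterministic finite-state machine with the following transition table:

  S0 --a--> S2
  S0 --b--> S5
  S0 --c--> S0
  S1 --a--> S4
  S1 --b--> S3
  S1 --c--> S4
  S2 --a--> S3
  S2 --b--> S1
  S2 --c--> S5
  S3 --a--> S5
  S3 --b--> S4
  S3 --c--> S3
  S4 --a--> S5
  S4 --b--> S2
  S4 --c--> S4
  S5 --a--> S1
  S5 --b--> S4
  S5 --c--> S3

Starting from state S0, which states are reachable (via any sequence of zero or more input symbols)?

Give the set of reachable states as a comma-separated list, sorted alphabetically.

BFS from S0:
  visit S0: S0--a-->S2 (new), S0--b-->S5 (new), S0--c-->S0 (seen)
  visit S2: S2--a-->S3 (new), S2--b-->S1 (new), S2--c-->S5 (seen)
  visit S5: S5--a-->S1 (seen), S5--b-->S4 (new), S5--c-->S3 (seen)
  visit S3: S3--a-->S5 (seen), S3--b-->S4 (seen), S3--c-->S3 (seen)
  visit S1: S1--a-->S4 (seen), S1--b-->S3 (seen), S1--c-->S4 (seen)
  visit S4: S4--a-->S5 (seen), S4--b-->S2 (seen), S4--c-->S4 (seen)

Answer: S0, S1, S2, S3, S4, S5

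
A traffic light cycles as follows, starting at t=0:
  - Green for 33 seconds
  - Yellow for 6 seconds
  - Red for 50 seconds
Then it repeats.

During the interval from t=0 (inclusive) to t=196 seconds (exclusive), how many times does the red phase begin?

Cycle = 33+6+50 = 89s
red phase starts at t = k*89 + 39 for k=0,1,2,...
Need k*89+39 < 196 → k < 1.764
k ∈ {0, ..., 1} → 2 starts

Answer: 2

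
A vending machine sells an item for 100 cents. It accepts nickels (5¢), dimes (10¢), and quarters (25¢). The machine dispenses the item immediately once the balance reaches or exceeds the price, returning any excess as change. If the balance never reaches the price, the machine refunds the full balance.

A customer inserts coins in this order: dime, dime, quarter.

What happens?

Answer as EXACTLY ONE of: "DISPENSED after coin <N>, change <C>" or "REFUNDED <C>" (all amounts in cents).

Price: 100¢
Coin 1 (dime, 10¢): balance = 10¢
Coin 2 (dime, 10¢): balance = 20¢
Coin 3 (quarter, 25¢): balance = 45¢
All coins inserted, balance 45¢ < price 100¢ → REFUND 45¢

Answer: REFUNDED 45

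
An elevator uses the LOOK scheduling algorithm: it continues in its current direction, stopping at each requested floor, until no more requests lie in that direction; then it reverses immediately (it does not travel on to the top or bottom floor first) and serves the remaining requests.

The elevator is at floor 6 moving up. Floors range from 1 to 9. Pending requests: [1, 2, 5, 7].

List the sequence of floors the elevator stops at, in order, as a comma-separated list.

Answer: 7, 5, 2, 1

Derivation:
Current: 6, moving UP
Serve above first (ascending): [7]
Then reverse, serve below (descending): [5, 2, 1]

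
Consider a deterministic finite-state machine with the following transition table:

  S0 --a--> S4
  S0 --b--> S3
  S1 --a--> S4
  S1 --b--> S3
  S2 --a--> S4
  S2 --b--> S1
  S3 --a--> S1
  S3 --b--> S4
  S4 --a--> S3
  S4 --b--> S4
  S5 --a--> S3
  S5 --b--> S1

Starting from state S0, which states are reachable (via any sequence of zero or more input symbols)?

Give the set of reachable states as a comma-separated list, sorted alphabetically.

BFS from S0:
  visit S0: S0--a-->S4 (new), S0--b-->S3 (new)
  visit S4: S4--a-->S3 (seen), S4--b-->S4 (seen)
  visit S3: S3--a-->S1 (new), S3--b-->S4 (seen)
  visit S1: S1--a-->S4 (seen), S1--b-->S3 (seen)

Answer: S0, S1, S3, S4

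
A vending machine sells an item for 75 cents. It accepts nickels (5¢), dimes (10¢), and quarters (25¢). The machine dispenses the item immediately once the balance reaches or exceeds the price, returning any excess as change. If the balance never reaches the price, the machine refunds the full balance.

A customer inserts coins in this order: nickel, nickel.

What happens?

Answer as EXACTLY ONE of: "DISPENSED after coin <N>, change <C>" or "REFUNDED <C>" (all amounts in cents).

Answer: REFUNDED 10

Derivation:
Price: 75¢
Coin 1 (nickel, 5¢): balance = 5¢
Coin 2 (nickel, 5¢): balance = 10¢
All coins inserted, balance 10¢ < price 75¢ → REFUND 10¢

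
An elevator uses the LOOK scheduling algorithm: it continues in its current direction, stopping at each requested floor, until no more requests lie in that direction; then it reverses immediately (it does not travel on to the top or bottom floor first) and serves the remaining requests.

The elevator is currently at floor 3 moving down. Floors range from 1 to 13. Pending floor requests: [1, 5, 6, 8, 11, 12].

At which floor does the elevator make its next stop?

Current floor: 3, direction: down
Requests above: [5, 6, 8, 11, 12]
Requests below: [1]
Moving down and requests lie below → nearest below is max([1]) = 1

Answer: 1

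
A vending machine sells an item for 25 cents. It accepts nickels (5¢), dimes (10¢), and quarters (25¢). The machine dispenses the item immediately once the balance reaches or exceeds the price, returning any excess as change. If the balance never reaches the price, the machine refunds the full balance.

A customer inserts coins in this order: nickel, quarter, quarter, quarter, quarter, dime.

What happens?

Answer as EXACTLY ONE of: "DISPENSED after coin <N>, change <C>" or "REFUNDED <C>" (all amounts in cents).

Price: 25¢
Coin 1 (nickel, 5¢): balance = 5¢
Coin 2 (quarter, 25¢): balance = 30¢
  → balance >= price → DISPENSE, change = 30 - 25 = 5¢

Answer: DISPENSED after coin 2, change 5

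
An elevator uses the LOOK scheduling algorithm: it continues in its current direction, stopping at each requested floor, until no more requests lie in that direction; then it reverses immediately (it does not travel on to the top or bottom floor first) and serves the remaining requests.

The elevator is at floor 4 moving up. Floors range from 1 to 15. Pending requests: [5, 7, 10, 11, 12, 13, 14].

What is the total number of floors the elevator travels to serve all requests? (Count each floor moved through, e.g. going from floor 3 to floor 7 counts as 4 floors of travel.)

Start at floor 4 moving up, LOOK stop order: [5, 7, 10, 11, 12, 13, 14]
  4 → 5: |5-4| = 1, total = 1
  5 → 7: |7-5| = 2, total = 3
  7 → 10: |10-7| = 3, total = 6
  10 → 11: |11-10| = 1, total = 7
  11 → 12: |12-11| = 1, total = 8
  12 → 13: |13-12| = 1, total = 9
  13 → 14: |14-13| = 1, total = 10

Answer: 10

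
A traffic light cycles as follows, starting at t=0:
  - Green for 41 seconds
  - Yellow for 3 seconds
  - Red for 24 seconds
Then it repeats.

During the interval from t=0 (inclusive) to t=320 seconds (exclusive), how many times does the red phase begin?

Cycle = 41+3+24 = 68s
red phase starts at t = k*68 + 44 for k=0,1,2,...
Need k*68+44 < 320 → k < 4.059
k ∈ {0, ..., 4} → 5 starts

Answer: 5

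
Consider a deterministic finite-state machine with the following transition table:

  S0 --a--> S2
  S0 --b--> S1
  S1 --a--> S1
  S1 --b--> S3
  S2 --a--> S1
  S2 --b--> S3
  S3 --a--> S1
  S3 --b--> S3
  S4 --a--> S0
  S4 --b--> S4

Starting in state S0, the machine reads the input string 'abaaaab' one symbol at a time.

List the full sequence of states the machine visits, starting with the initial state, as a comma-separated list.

Answer: S0, S2, S3, S1, S1, S1, S1, S3

Derivation:
Start: S0
  read 'a': S0 --a--> S2
  read 'b': S2 --b--> S3
  read 'a': S3 --a--> S1
  read 'a': S1 --a--> S1
  read 'a': S1 --a--> S1
  read 'a': S1 --a--> S1
  read 'b': S1 --b--> S3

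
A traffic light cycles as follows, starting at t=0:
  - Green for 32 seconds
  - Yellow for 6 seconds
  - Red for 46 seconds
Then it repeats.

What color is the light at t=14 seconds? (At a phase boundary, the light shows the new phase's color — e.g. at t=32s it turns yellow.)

Answer: green

Derivation:
Cycle length = 32 + 6 + 46 = 84s
t = 14, phase_t = 14 mod 84 = 14
14 < 32 (green end) → GREEN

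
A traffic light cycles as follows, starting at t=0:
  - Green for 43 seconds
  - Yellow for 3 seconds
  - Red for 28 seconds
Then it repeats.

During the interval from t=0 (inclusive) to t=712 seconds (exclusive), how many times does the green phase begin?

Cycle = 43+3+28 = 74s
green phase starts at t = k*74 + 0 for k=0,1,2,...
Need k*74+0 < 712 → k < 9.622
k ∈ {0, ..., 9} → 10 starts

Answer: 10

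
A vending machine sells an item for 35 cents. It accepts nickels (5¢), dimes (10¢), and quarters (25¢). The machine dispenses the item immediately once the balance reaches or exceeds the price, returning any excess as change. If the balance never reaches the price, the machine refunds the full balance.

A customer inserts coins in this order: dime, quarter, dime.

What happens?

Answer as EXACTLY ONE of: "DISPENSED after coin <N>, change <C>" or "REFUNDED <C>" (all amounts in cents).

Answer: DISPENSED after coin 2, change 0

Derivation:
Price: 35¢
Coin 1 (dime, 10¢): balance = 10¢
Coin 2 (quarter, 25¢): balance = 35¢
  → balance >= price → DISPENSE, change = 35 - 35 = 0¢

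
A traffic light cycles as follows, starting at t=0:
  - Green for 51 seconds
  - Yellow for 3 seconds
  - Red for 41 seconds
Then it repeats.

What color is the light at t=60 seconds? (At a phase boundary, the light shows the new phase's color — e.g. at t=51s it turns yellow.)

Answer: red

Derivation:
Cycle length = 51 + 3 + 41 = 95s
t = 60, phase_t = 60 mod 95 = 60
60 >= 54 → RED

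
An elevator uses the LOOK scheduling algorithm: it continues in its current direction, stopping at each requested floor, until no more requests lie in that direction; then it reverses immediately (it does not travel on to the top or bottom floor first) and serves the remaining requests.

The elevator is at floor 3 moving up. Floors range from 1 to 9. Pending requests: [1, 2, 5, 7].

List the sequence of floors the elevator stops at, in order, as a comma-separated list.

Current: 3, moving UP
Serve above first (ascending): [5, 7]
Then reverse, serve below (descending): [2, 1]

Answer: 5, 7, 2, 1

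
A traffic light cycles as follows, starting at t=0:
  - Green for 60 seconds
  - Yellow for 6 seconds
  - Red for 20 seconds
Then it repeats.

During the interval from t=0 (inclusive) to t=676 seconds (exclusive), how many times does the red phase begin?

Cycle = 60+6+20 = 86s
red phase starts at t = k*86 + 66 for k=0,1,2,...
Need k*86+66 < 676 → k < 7.093
k ∈ {0, ..., 7} → 8 starts

Answer: 8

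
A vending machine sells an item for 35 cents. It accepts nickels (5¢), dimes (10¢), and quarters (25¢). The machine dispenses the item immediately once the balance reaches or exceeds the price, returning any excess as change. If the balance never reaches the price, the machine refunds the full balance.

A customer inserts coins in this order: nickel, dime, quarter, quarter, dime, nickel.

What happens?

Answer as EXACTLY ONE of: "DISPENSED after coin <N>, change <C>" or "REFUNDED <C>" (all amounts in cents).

Price: 35¢
Coin 1 (nickel, 5¢): balance = 5¢
Coin 2 (dime, 10¢): balance = 15¢
Coin 3 (quarter, 25¢): balance = 40¢
  → balance >= price → DISPENSE, change = 40 - 35 = 5¢

Answer: DISPENSED after coin 3, change 5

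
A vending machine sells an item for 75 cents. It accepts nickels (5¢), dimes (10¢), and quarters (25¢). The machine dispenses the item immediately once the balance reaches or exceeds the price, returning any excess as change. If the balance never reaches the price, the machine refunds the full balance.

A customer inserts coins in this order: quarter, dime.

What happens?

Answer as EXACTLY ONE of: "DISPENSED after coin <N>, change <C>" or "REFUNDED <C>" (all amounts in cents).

Answer: REFUNDED 35

Derivation:
Price: 75¢
Coin 1 (quarter, 25¢): balance = 25¢
Coin 2 (dime, 10¢): balance = 35¢
All coins inserted, balance 35¢ < price 75¢ → REFUND 35¢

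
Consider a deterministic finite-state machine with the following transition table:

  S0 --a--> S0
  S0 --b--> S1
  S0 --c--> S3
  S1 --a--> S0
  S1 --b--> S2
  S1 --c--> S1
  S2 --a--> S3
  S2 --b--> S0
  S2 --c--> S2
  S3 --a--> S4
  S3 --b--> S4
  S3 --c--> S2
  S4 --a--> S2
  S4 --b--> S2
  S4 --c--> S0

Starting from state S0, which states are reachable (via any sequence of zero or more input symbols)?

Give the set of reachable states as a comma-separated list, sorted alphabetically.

Answer: S0, S1, S2, S3, S4

Derivation:
BFS from S0:
  visit S0: S0--a-->S0 (seen), S0--b-->S1 (new), S0--c-->S3 (new)
  visit S1: S1--a-->S0 (seen), S1--b-->S2 (new), S1--c-->S1 (seen)
  visit S3: S3--a-->S4 (new), S3--b-->S4 (seen), S3--c-->S2 (seen)
  visit S2: S2--a-->S3 (seen), S2--b-->S0 (seen), S2--c-->S2 (seen)
  visit S4: S4--a-->S2 (seen), S4--b-->S2 (seen), S4--c-->S0 (seen)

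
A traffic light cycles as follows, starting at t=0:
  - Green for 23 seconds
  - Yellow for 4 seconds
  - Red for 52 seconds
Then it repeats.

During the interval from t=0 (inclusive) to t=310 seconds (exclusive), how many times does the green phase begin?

Cycle = 23+4+52 = 79s
green phase starts at t = k*79 + 0 for k=0,1,2,...
Need k*79+0 < 310 → k < 3.924
k ∈ {0, ..., 3} → 4 starts

Answer: 4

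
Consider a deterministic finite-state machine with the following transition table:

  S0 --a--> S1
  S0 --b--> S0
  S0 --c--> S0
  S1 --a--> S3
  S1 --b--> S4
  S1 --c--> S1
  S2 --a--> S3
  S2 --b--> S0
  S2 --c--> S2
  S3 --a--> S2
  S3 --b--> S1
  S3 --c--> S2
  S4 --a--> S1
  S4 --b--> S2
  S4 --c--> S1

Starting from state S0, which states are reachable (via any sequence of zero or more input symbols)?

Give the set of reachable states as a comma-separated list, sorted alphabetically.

BFS from S0:
  visit S0: S0--a-->S1 (new), S0--b-->S0 (seen), S0--c-->S0 (seen)
  visit S1: S1--a-->S3 (new), S1--b-->S4 (new), S1--c-->S1 (seen)
  visit S3: S3--a-->S2 (new), S3--b-->S1 (seen), S3--c-->S2 (seen)
  visit S4: S4--a-->S1 (seen), S4--b-->S2 (seen), S4--c-->S1 (seen)
  visit S2: S2--a-->S3 (seen), S2--b-->S0 (seen), S2--c-->S2 (seen)

Answer: S0, S1, S2, S3, S4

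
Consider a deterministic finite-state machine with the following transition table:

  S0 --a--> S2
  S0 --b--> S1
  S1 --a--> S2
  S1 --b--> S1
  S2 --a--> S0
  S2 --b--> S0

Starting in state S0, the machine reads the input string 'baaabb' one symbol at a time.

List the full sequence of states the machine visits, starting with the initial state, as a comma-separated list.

Answer: S0, S1, S2, S0, S2, S0, S1

Derivation:
Start: S0
  read 'b': S0 --b--> S1
  read 'a': S1 --a--> S2
  read 'a': S2 --a--> S0
  read 'a': S0 --a--> S2
  read 'b': S2 --b--> S0
  read 'b': S0 --b--> S1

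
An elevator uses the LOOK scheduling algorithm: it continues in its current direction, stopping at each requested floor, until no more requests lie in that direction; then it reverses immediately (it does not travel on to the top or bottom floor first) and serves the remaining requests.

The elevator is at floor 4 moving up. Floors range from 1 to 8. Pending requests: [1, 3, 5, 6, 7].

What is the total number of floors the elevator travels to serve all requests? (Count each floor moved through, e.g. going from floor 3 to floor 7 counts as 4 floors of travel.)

Start at floor 4 moving up, LOOK stop order: [5, 6, 7, 3, 1]
  4 → 5: |5-4| = 1, total = 1
  5 → 6: |6-5| = 1, total = 2
  6 → 7: |7-6| = 1, total = 3
  7 → 3: |3-7| = 4, total = 7
  3 → 1: |1-3| = 2, total = 9

Answer: 9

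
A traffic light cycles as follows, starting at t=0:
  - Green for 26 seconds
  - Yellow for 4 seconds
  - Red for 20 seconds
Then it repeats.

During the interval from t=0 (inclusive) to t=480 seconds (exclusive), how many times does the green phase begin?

Answer: 10

Derivation:
Cycle = 26+4+20 = 50s
green phase starts at t = k*50 + 0 for k=0,1,2,...
Need k*50+0 < 480 → k < 9.600
k ∈ {0, ..., 9} → 10 starts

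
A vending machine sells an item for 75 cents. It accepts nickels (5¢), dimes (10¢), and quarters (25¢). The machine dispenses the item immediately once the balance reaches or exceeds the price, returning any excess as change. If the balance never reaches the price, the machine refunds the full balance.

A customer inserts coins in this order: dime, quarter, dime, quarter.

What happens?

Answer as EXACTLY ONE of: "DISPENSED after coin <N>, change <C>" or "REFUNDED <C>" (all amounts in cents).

Answer: REFUNDED 70

Derivation:
Price: 75¢
Coin 1 (dime, 10¢): balance = 10¢
Coin 2 (quarter, 25¢): balance = 35¢
Coin 3 (dime, 10¢): balance = 45¢
Coin 4 (quarter, 25¢): balance = 70¢
All coins inserted, balance 70¢ < price 75¢ → REFUND 70¢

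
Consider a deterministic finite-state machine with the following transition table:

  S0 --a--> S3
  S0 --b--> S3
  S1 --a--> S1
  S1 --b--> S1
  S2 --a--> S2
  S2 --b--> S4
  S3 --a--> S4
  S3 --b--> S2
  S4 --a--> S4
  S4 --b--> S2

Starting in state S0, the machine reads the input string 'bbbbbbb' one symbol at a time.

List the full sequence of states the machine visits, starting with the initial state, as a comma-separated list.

Start: S0
  read 'b': S0 --b--> S3
  read 'b': S3 --b--> S2
  read 'b': S2 --b--> S4
  read 'b': S4 --b--> S2
  read 'b': S2 --b--> S4
  read 'b': S4 --b--> S2
  read 'b': S2 --b--> S4

Answer: S0, S3, S2, S4, S2, S4, S2, S4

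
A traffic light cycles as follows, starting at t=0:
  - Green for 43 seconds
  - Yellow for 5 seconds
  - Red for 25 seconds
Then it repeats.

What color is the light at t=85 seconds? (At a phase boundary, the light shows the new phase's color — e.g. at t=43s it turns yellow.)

Answer: green

Derivation:
Cycle length = 43 + 5 + 25 = 73s
t = 85, phase_t = 85 mod 73 = 12
12 < 43 (green end) → GREEN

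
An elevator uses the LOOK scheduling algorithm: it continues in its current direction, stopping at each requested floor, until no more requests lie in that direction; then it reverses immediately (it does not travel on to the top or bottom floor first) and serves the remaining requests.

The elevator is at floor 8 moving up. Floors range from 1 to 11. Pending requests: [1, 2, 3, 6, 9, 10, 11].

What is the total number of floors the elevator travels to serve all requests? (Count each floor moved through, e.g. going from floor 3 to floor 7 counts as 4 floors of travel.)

Start at floor 8 moving up, LOOK stop order: [9, 10, 11, 6, 3, 2, 1]
  8 → 9: |9-8| = 1, total = 1
  9 → 10: |10-9| = 1, total = 2
  10 → 11: |11-10| = 1, total = 3
  11 → 6: |6-11| = 5, total = 8
  6 → 3: |3-6| = 3, total = 11
  3 → 2: |2-3| = 1, total = 12
  2 → 1: |1-2| = 1, total = 13

Answer: 13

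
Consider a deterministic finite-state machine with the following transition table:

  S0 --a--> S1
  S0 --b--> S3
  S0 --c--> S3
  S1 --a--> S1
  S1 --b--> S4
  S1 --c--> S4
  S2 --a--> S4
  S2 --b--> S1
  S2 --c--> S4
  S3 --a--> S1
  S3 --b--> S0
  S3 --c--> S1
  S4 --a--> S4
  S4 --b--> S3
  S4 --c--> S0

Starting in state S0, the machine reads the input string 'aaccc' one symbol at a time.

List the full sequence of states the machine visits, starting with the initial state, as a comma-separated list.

Start: S0
  read 'a': S0 --a--> S1
  read 'a': S1 --a--> S1
  read 'c': S1 --c--> S4
  read 'c': S4 --c--> S0
  read 'c': S0 --c--> S3

Answer: S0, S1, S1, S4, S0, S3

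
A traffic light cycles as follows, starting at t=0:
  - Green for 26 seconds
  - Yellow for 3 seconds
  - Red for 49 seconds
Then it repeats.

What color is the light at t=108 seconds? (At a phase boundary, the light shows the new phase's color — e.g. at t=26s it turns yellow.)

Answer: red

Derivation:
Cycle length = 26 + 3 + 49 = 78s
t = 108, phase_t = 108 mod 78 = 30
30 >= 29 → RED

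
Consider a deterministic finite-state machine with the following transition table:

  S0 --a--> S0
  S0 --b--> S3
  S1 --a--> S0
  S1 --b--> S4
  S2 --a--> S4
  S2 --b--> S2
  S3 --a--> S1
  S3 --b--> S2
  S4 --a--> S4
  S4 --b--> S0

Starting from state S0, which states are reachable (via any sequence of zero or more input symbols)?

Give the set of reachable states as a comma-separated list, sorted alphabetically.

BFS from S0:
  visit S0: S0--a-->S0 (seen), S0--b-->S3 (new)
  visit S3: S3--a-->S1 (new), S3--b-->S2 (new)
  visit S1: S1--a-->S0 (seen), S1--b-->S4 (new)
  visit S2: S2--a-->S4 (seen), S2--b-->S2 (seen)
  visit S4: S4--a-->S4 (seen), S4--b-->S0 (seen)

Answer: S0, S1, S2, S3, S4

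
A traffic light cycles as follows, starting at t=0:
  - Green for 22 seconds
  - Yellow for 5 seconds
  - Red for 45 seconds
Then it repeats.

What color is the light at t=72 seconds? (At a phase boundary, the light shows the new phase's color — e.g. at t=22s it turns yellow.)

Answer: green

Derivation:
Cycle length = 22 + 5 + 45 = 72s
t = 72, phase_t = 72 mod 72 = 0
0 < 22 (green end) → GREEN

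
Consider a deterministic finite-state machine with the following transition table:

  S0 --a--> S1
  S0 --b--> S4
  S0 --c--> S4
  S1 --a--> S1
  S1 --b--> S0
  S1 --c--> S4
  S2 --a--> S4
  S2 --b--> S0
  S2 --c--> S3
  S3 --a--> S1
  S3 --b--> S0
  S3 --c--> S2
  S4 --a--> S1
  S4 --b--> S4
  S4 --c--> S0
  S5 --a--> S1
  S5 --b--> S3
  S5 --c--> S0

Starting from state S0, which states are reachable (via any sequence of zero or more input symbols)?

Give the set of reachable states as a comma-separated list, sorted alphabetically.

Answer: S0, S1, S4

Derivation:
BFS from S0:
  visit S0: S0--a-->S1 (new), S0--b-->S4 (new), S0--c-->S4 (seen)
  visit S1: S1--a-->S1 (seen), S1--b-->S0 (seen), S1--c-->S4 (seen)
  visit S4: S4--a-->S1 (seen), S4--b-->S4 (seen), S4--c-->S0 (seen)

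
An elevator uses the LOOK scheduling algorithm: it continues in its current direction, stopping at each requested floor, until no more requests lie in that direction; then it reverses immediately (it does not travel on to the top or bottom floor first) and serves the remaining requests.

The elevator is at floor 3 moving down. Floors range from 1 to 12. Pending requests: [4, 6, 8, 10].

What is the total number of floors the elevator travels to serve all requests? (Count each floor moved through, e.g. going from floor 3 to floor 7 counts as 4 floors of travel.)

Answer: 7

Derivation:
Start at floor 3 moving down, LOOK stop order: [4, 6, 8, 10]
  3 → 4: |4-3| = 1, total = 1
  4 → 6: |6-4| = 2, total = 3
  6 → 8: |8-6| = 2, total = 5
  8 → 10: |10-8| = 2, total = 7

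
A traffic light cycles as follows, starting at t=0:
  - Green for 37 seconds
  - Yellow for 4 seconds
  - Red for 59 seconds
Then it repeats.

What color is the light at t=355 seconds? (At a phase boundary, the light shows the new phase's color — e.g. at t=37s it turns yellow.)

Cycle length = 37 + 4 + 59 = 100s
t = 355, phase_t = 355 mod 100 = 55
55 >= 41 → RED

Answer: red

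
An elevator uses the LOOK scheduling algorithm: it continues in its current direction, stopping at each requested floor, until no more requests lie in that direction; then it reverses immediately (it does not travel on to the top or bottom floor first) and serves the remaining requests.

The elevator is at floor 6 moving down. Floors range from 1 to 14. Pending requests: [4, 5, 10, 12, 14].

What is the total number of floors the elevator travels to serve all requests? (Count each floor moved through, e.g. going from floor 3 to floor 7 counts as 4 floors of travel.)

Start at floor 6 moving down, LOOK stop order: [5, 4, 10, 12, 14]
  6 → 5: |5-6| = 1, total = 1
  5 → 4: |4-5| = 1, total = 2
  4 → 10: |10-4| = 6, total = 8
  10 → 12: |12-10| = 2, total = 10
  12 → 14: |14-12| = 2, total = 12

Answer: 12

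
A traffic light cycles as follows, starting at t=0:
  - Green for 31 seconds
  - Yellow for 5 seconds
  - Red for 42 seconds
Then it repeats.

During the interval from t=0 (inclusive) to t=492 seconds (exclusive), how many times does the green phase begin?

Answer: 7

Derivation:
Cycle = 31+5+42 = 78s
green phase starts at t = k*78 + 0 for k=0,1,2,...
Need k*78+0 < 492 → k < 6.308
k ∈ {0, ..., 6} → 7 starts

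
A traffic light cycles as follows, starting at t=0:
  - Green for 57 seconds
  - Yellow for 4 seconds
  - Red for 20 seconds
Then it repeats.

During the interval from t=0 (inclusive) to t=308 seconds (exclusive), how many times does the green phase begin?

Cycle = 57+4+20 = 81s
green phase starts at t = k*81 + 0 for k=0,1,2,...
Need k*81+0 < 308 → k < 3.802
k ∈ {0, ..., 3} → 4 starts

Answer: 4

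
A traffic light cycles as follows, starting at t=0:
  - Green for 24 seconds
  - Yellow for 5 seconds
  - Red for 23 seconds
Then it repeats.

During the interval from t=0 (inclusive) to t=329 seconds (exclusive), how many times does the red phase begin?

Answer: 6

Derivation:
Cycle = 24+5+23 = 52s
red phase starts at t = k*52 + 29 for k=0,1,2,...
Need k*52+29 < 329 → k < 5.769
k ∈ {0, ..., 5} → 6 starts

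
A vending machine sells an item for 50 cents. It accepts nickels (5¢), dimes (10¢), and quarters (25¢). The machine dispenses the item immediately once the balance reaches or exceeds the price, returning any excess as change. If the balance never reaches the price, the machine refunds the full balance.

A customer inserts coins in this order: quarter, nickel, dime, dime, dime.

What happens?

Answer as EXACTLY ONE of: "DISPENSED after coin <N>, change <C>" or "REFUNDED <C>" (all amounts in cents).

Answer: DISPENSED after coin 4, change 0

Derivation:
Price: 50¢
Coin 1 (quarter, 25¢): balance = 25¢
Coin 2 (nickel, 5¢): balance = 30¢
Coin 3 (dime, 10¢): balance = 40¢
Coin 4 (dime, 10¢): balance = 50¢
  → balance >= price → DISPENSE, change = 50 - 50 = 0¢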